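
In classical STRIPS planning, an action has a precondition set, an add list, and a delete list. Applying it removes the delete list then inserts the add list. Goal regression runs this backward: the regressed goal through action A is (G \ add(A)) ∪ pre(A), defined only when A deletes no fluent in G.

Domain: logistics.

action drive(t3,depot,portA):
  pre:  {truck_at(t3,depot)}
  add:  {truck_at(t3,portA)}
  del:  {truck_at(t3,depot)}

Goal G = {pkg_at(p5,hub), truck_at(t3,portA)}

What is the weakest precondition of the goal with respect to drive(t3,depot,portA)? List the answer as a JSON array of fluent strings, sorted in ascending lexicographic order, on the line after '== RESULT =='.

Compute (G \ add) ∪ pre:
  G ∩ del = {}  (empty — regression defined)
  G \ add = {pkg_at(p5,hub), truck_at(t3,portA)} \ {truck_at(t3,portA)} = {pkg_at(p5,hub)}
  ∪ pre   = {pkg_at(p5,hub)} ∪ {truck_at(t3,depot)}
          = {pkg_at(p5,hub), truck_at(t3,depot)}

== RESULT ==
["pkg_at(p5,hub)", "truck_at(t3,depot)"]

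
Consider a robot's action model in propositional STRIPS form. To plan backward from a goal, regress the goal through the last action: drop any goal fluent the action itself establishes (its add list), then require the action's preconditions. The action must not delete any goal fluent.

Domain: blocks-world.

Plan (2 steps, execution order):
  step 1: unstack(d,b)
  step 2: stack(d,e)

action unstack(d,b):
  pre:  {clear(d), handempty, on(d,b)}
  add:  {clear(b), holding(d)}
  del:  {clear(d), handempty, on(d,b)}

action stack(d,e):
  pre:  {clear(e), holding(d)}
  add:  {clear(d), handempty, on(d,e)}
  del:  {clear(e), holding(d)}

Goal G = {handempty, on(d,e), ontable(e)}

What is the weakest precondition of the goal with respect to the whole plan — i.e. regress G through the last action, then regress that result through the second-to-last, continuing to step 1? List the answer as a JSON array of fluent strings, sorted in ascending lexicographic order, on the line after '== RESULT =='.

Work backward from the goal:
  through step 2 (stack(d,e)): drop {handempty, on(d,e)}, keep {ontable(e)}, require {clear(e), holding(d)}
    → {clear(e), holding(d), ontable(e)}
  through step 1 (unstack(d,b)): drop {holding(d)}, keep {clear(e), ontable(e)}, require {clear(d), handempty, on(d,b)}
    → {clear(d), clear(e), handempty, on(d,b), ontable(e)}

== RESULT ==
["clear(d)", "clear(e)", "handempty", "on(d,b)", "ontable(e)"]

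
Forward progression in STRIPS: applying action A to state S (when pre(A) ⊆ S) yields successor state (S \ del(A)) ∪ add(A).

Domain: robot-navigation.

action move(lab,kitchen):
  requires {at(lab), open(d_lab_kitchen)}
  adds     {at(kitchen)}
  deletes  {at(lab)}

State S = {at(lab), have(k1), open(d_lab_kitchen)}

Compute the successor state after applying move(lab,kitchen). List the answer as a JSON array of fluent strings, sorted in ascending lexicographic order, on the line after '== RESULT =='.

Progress:
  pre ⊆ S: {at(lab), open(d_lab_kitchen)} ⊆ S  — applicable
  S \ del = {have(k1), open(d_lab_kitchen)}
  ∪ add   = {at(kitchen), have(k1), open(d_lab_kitchen)}

== RESULT ==
["at(kitchen)", "have(k1)", "open(d_lab_kitchen)"]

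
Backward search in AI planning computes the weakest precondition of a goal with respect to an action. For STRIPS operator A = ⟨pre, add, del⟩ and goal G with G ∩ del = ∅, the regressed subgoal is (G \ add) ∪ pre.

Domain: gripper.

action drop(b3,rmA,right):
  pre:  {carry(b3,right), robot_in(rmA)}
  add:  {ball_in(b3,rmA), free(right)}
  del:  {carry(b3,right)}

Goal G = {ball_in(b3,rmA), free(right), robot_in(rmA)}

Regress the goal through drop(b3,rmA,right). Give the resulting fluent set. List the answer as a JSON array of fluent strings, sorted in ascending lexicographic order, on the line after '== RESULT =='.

Regress:
  G ∩ del = {}  (empty — regression defined)
  G \ add = {ball_in(b3,rmA), free(right), robot_in(rmA)} \ {ball_in(b3,rmA), free(right)} = {robot_in(rmA)}
  ∪ pre   = {robot_in(rmA)} ∪ {carry(b3,right), robot_in(rmA)}
          = {carry(b3,right), robot_in(rmA)}

== RESULT ==
["carry(b3,right)", "robot_in(rmA)"]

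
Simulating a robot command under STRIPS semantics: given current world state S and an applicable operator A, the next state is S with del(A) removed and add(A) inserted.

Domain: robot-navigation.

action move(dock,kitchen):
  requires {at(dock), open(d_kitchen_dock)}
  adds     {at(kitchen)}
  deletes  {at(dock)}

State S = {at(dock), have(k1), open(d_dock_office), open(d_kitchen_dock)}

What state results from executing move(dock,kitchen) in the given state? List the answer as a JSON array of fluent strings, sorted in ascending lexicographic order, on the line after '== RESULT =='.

Compute (S \ del) ∪ add:
  pre ⊆ S: {at(dock), open(d_kitchen_dock)} ⊆ S  — applicable
  S \ del = {have(k1), open(d_dock_office), open(d_kitchen_dock)}
  ∪ add   = {at(kitchen), have(k1), open(d_dock_office), open(d_kitchen_dock)}

== RESULT ==
["at(kitchen)", "have(k1)", "open(d_dock_office)", "open(d_kitchen_dock)"]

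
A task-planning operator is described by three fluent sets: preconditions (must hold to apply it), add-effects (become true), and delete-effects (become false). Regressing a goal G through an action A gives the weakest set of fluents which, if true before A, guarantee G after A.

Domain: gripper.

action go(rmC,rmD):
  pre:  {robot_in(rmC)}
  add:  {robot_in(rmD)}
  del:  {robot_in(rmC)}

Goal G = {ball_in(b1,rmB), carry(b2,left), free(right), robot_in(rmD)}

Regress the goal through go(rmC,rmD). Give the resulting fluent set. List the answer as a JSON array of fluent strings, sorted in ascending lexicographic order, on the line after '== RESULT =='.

Regress:
  G ∩ del = {}  (empty — regression defined)
  G \ add = {ball_in(b1,rmB), carry(b2,left), free(right), robot_in(rmD)} \ {robot_in(rmD)} = {ball_in(b1,rmB), carry(b2,left), free(right)}
  ∪ pre   = {ball_in(b1,rmB), carry(b2,left), free(right)} ∪ {robot_in(rmC)}
          = {ball_in(b1,rmB), carry(b2,left), free(right), robot_in(rmC)}

== RESULT ==
["ball_in(b1,rmB)", "carry(b2,left)", "free(right)", "robot_in(rmC)"]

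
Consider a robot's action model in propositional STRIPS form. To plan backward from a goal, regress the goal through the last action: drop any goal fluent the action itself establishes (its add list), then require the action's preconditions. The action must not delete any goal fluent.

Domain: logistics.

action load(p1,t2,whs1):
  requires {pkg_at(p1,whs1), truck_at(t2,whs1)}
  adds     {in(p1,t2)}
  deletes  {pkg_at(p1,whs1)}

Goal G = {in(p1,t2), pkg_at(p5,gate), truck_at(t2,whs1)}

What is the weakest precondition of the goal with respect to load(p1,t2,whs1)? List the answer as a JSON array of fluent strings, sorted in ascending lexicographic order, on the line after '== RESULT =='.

Regress:
  G ∩ del = {}  (empty — regression defined)
  G \ add = {in(p1,t2), pkg_at(p5,gate), truck_at(t2,whs1)} \ {in(p1,t2)} = {pkg_at(p5,gate), truck_at(t2,whs1)}
  ∪ pre   = {pkg_at(p5,gate), truck_at(t2,whs1)} ∪ {pkg_at(p1,whs1), truck_at(t2,whs1)}
          = {pkg_at(p1,whs1), pkg_at(p5,gate), truck_at(t2,whs1)}

== RESULT ==
["pkg_at(p1,whs1)", "pkg_at(p5,gate)", "truck_at(t2,whs1)"]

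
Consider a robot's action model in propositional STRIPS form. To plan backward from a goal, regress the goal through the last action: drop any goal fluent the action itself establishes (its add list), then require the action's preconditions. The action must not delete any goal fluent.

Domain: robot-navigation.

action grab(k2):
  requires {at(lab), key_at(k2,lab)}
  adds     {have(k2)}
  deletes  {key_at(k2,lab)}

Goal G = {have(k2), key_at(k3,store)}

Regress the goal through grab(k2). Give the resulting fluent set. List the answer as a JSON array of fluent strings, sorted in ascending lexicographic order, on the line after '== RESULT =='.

Regress:
  G ∩ del = {}  (empty — regression defined)
  G \ add = {have(k2), key_at(k3,store)} \ {have(k2)} = {key_at(k3,store)}
  ∪ pre   = {key_at(k3,store)} ∪ {at(lab), key_at(k2,lab)}
          = {at(lab), key_at(k2,lab), key_at(k3,store)}

== RESULT ==
["at(lab)", "key_at(k2,lab)", "key_at(k3,store)"]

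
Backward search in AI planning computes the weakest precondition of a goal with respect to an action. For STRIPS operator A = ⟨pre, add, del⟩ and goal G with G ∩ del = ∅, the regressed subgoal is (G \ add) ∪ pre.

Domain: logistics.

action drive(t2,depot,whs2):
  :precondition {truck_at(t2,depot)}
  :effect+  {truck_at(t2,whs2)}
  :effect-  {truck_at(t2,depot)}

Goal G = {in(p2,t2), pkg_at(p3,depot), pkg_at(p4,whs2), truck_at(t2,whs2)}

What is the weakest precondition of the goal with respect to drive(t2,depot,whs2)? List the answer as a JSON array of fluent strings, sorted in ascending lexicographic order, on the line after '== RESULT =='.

Regress:
  G ∩ del = {}  (empty — regression defined)
  G \ add = {in(p2,t2), pkg_at(p3,depot), pkg_at(p4,whs2), truck_at(t2,whs2)} \ {truck_at(t2,whs2)} = {in(p2,t2), pkg_at(p3,depot), pkg_at(p4,whs2)}
  ∪ pre   = {in(p2,t2), pkg_at(p3,depot), pkg_at(p4,whs2)} ∪ {truck_at(t2,depot)}
          = {in(p2,t2), pkg_at(p3,depot), pkg_at(p4,whs2), truck_at(t2,depot)}

== RESULT ==
["in(p2,t2)", "pkg_at(p3,depot)", "pkg_at(p4,whs2)", "truck_at(t2,depot)"]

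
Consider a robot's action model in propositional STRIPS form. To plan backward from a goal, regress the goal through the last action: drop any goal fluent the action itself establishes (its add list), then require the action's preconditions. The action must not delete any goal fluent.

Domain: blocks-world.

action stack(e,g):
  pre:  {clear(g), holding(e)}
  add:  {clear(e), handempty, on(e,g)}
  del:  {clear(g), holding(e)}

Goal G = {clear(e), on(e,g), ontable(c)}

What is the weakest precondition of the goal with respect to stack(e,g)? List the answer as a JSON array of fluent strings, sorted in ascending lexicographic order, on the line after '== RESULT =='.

Compute (G \ add) ∪ pre:
  G ∩ del = {}  (empty — regression defined)
  G \ add = {clear(e), on(e,g), ontable(c)} \ {clear(e), handempty, on(e,g)} = {ontable(c)}
  ∪ pre   = {ontable(c)} ∪ {clear(g), holding(e)}
          = {clear(g), holding(e), ontable(c)}

== RESULT ==
["clear(g)", "holding(e)", "ontable(c)"]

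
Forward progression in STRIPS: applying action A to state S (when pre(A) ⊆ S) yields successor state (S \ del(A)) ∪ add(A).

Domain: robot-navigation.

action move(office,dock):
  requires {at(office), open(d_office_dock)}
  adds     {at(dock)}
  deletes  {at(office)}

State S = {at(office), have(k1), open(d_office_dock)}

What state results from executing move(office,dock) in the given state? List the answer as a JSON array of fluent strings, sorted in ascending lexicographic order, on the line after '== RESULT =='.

Compute (S \ del) ∪ add:
  pre ⊆ S: {at(office), open(d_office_dock)} ⊆ S  — applicable
  S \ del = {have(k1), open(d_office_dock)}
  ∪ add   = {at(dock), have(k1), open(d_office_dock)}

== RESULT ==
["at(dock)", "have(k1)", "open(d_office_dock)"]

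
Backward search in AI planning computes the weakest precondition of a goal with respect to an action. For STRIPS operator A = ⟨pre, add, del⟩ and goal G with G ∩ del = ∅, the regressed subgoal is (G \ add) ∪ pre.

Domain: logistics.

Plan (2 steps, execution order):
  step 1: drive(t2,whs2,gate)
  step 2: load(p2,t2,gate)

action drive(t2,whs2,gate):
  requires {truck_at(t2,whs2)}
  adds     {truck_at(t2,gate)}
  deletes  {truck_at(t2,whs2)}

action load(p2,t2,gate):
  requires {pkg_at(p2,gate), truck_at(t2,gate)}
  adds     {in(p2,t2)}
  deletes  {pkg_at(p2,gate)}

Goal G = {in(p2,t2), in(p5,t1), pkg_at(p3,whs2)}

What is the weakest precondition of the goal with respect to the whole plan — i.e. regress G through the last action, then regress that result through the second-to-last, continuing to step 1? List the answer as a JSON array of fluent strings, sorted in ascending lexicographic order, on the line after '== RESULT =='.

Work backward from the goal:
  through step 2 (load(p2,t2,gate)): drop {in(p2,t2)}, keep {in(p5,t1), pkg_at(p3,whs2)}, require {pkg_at(p2,gate), truck_at(t2,gate)}
    → {in(p5,t1), pkg_at(p2,gate), pkg_at(p3,whs2), truck_at(t2,gate)}
  through step 1 (drive(t2,whs2,gate)): drop {truck_at(t2,gate)}, keep {in(p5,t1), pkg_at(p2,gate), pkg_at(p3,whs2)}, require {truck_at(t2,whs2)}
    → {in(p5,t1), pkg_at(p2,gate), pkg_at(p3,whs2), truck_at(t2,whs2)}

== RESULT ==
["in(p5,t1)", "pkg_at(p2,gate)", "pkg_at(p3,whs2)", "truck_at(t2,whs2)"]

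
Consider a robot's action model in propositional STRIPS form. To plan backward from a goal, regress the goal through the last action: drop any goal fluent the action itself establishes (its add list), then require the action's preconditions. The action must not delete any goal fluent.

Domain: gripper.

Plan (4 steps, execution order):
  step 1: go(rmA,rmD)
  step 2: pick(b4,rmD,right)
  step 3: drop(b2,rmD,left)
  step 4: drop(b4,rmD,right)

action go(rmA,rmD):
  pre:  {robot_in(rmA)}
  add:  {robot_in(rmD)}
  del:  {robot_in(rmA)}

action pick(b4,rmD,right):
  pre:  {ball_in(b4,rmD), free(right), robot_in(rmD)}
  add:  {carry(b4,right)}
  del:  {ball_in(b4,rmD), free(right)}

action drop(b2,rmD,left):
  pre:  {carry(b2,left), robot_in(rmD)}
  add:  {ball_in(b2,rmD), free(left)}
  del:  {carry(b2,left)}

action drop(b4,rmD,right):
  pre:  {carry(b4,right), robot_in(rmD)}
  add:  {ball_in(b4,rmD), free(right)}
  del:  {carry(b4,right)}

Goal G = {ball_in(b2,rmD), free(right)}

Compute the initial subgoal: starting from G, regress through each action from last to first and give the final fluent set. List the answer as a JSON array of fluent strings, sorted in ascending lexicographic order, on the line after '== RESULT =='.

Regress step by step:
  through step 4 (drop(b4,rmD,right)): drop {free(right)}, keep {ball_in(b2,rmD)}, require {carry(b4,right), robot_in(rmD)}
    → {ball_in(b2,rmD), carry(b4,right), robot_in(rmD)}
  through step 3 (drop(b2,rmD,left)): drop {ball_in(b2,rmD)}, keep {carry(b4,right), robot_in(rmD)}, require {carry(b2,left), robot_in(rmD)}
    → {carry(b2,left), carry(b4,right), robot_in(rmD)}
  through step 2 (pick(b4,rmD,right)): drop {carry(b4,right)}, keep {carry(b2,left), robot_in(rmD)}, require {ball_in(b4,rmD), free(right), robot_in(rmD)}
    → {ball_in(b4,rmD), carry(b2,left), free(right), robot_in(rmD)}
  through step 1 (go(rmA,rmD)): drop {robot_in(rmD)}, keep {ball_in(b4,rmD), carry(b2,left), free(right)}, require {robot_in(rmA)}
    → {ball_in(b4,rmD), carry(b2,left), free(right), robot_in(rmA)}

== RESULT ==
["ball_in(b4,rmD)", "carry(b2,left)", "free(right)", "robot_in(rmA)"]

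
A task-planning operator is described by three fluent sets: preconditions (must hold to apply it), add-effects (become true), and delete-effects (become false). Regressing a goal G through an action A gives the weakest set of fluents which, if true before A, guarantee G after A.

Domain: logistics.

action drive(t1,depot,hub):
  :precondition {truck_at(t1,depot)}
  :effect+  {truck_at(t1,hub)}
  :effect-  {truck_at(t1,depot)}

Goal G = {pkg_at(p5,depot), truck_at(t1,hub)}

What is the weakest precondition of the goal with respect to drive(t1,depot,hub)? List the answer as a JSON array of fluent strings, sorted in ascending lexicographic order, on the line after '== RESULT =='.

Compute (G \ add) ∪ pre:
  G ∩ del = {}  (empty — regression defined)
  G \ add = {pkg_at(p5,depot), truck_at(t1,hub)} \ {truck_at(t1,hub)} = {pkg_at(p5,depot)}
  ∪ pre   = {pkg_at(p5,depot)} ∪ {truck_at(t1,depot)}
          = {pkg_at(p5,depot), truck_at(t1,depot)}

== RESULT ==
["pkg_at(p5,depot)", "truck_at(t1,depot)"]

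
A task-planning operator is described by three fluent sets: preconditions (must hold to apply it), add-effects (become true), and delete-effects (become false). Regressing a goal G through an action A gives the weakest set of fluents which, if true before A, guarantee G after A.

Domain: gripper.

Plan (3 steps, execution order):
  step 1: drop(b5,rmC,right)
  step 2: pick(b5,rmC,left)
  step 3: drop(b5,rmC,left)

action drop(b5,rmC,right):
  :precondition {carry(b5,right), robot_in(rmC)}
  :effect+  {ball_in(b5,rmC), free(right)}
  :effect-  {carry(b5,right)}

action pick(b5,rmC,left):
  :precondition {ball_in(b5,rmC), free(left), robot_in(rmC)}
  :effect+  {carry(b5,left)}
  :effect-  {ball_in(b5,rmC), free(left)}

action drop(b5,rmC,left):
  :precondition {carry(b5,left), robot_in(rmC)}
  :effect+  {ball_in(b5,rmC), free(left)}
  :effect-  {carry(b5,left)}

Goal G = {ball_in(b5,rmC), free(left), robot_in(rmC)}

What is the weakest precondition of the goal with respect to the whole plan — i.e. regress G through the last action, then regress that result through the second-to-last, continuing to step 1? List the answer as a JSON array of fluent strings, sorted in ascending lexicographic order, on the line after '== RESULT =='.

Work backward from the goal:
  through step 3 (drop(b5,rmC,left)): drop {ball_in(b5,rmC), free(left)}, keep {robot_in(rmC)}, require {carry(b5,left), robot_in(rmC)}
    → {carry(b5,left), robot_in(rmC)}
  through step 2 (pick(b5,rmC,left)): drop {carry(b5,left)}, keep {robot_in(rmC)}, require {ball_in(b5,rmC), free(left), robot_in(rmC)}
    → {ball_in(b5,rmC), free(left), robot_in(rmC)}
  through step 1 (drop(b5,rmC,right)): drop {ball_in(b5,rmC)}, keep {free(left), robot_in(rmC)}, require {carry(b5,right), robot_in(rmC)}
    → {carry(b5,right), free(left), robot_in(rmC)}

== RESULT ==
["carry(b5,right)", "free(left)", "robot_in(rmC)"]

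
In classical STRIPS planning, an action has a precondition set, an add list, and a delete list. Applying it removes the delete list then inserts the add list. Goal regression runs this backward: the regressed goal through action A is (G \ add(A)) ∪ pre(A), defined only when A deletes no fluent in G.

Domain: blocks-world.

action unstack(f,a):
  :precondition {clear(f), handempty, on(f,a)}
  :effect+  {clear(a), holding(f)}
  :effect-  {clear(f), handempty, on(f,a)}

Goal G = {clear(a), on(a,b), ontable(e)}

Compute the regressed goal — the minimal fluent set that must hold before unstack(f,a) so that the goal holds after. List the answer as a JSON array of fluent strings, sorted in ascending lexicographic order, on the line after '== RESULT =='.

Compute (G \ add) ∪ pre:
  G ∩ del = {}  (empty — regression defined)
  G \ add = {clear(a), on(a,b), ontable(e)} \ {clear(a), holding(f)} = {on(a,b), ontable(e)}
  ∪ pre   = {on(a,b), ontable(e)} ∪ {clear(f), handempty, on(f,a)}
          = {clear(f), handempty, on(a,b), on(f,a), ontable(e)}

== RESULT ==
["clear(f)", "handempty", "on(a,b)", "on(f,a)", "ontable(e)"]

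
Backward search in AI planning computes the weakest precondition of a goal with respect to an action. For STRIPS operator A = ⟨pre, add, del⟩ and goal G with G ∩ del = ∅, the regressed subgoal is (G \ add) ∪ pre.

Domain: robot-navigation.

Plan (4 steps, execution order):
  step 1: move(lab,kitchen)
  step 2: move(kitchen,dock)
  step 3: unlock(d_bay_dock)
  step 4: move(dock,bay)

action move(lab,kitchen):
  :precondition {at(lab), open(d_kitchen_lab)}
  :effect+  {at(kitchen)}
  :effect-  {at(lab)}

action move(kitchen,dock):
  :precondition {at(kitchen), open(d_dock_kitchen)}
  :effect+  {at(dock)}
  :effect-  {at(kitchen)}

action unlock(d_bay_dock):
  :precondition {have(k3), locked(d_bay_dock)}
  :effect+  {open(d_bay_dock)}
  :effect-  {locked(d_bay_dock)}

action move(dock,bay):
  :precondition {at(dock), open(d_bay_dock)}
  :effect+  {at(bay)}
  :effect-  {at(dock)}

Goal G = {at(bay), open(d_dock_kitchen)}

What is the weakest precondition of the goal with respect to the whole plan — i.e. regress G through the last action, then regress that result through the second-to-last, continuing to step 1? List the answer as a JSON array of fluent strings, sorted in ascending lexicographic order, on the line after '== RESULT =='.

Work backward from the goal:
  through step 4 (move(dock,bay)): drop {at(bay)}, keep {open(d_dock_kitchen)}, require {at(dock), open(d_bay_dock)}
    → {at(dock), open(d_bay_dock), open(d_dock_kitchen)}
  through step 3 (unlock(d_bay_dock)): drop {open(d_bay_dock)}, keep {at(dock), open(d_dock_kitchen)}, require {have(k3), locked(d_bay_dock)}
    → {at(dock), have(k3), locked(d_bay_dock), open(d_dock_kitchen)}
  through step 2 (move(kitchen,dock)): drop {at(dock)}, keep {have(k3), locked(d_bay_dock), open(d_dock_kitchen)}, require {at(kitchen), open(d_dock_kitchen)}
    → {at(kitchen), have(k3), locked(d_bay_dock), open(d_dock_kitchen)}
  through step 1 (move(lab,kitchen)): drop {at(kitchen)}, keep {have(k3), locked(d_bay_dock), open(d_dock_kitchen)}, require {at(lab), open(d_kitchen_lab)}
    → {at(lab), have(k3), locked(d_bay_dock), open(d_dock_kitchen), open(d_kitchen_lab)}

== RESULT ==
["at(lab)", "have(k3)", "locked(d_bay_dock)", "open(d_dock_kitchen)", "open(d_kitchen_lab)"]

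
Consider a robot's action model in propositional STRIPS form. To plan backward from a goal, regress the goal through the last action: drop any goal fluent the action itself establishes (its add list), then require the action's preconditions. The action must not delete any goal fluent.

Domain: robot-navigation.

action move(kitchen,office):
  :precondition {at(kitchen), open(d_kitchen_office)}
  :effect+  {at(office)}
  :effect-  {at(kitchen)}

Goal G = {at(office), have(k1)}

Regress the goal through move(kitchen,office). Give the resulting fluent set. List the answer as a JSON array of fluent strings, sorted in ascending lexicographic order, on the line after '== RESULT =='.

Compute (G \ add) ∪ pre:
  G ∩ del = {}  (empty — regression defined)
  G \ add = {at(office), have(k1)} \ {at(office)} = {have(k1)}
  ∪ pre   = {have(k1)} ∪ {at(kitchen), open(d_kitchen_office)}
          = {at(kitchen), have(k1), open(d_kitchen_office)}

== RESULT ==
["at(kitchen)", "have(k1)", "open(d_kitchen_office)"]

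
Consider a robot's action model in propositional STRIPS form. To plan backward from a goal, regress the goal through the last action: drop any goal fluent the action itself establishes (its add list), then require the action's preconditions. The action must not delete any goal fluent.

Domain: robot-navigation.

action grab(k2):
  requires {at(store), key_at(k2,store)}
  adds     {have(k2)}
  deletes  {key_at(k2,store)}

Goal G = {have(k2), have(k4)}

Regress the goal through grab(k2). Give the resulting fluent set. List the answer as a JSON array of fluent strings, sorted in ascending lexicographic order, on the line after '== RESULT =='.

Compute (G \ add) ∪ pre:
  G ∩ del = {}  (empty — regression defined)
  G \ add = {have(k2), have(k4)} \ {have(k2)} = {have(k4)}
  ∪ pre   = {have(k4)} ∪ {at(store), key_at(k2,store)}
          = {at(store), have(k4), key_at(k2,store)}

== RESULT ==
["at(store)", "have(k4)", "key_at(k2,store)"]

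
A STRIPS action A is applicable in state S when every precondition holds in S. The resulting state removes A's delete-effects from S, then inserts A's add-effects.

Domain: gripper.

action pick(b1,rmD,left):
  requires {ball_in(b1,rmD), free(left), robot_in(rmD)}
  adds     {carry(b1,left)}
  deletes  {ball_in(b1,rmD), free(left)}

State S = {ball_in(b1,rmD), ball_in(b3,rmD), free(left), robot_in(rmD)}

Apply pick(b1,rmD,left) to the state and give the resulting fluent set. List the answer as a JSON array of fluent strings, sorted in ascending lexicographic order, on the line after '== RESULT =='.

Progress:
  pre ⊆ S: {ball_in(b1,rmD), free(left), robot_in(rmD)} ⊆ S  — applicable
  S \ del = {ball_in(b3,rmD), robot_in(rmD)}
  ∪ add   = {ball_in(b3,rmD), carry(b1,left), robot_in(rmD)}

== RESULT ==
["ball_in(b3,rmD)", "carry(b1,left)", "robot_in(rmD)"]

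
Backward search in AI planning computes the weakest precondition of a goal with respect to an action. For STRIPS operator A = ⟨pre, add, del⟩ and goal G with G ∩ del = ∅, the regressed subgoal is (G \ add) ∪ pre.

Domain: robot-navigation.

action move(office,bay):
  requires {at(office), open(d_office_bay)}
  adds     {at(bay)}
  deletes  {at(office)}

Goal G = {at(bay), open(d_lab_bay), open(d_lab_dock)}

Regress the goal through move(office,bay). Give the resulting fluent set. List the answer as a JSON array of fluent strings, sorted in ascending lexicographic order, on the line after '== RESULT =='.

Compute (G \ add) ∪ pre:
  G ∩ del = {}  (empty — regression defined)
  G \ add = {at(bay), open(d_lab_bay), open(d_lab_dock)} \ {at(bay)} = {open(d_lab_bay), open(d_lab_dock)}
  ∪ pre   = {open(d_lab_bay), open(d_lab_dock)} ∪ {at(office), open(d_office_bay)}
          = {at(office), open(d_lab_bay), open(d_lab_dock), open(d_office_bay)}

== RESULT ==
["at(office)", "open(d_lab_bay)", "open(d_lab_dock)", "open(d_office_bay)"]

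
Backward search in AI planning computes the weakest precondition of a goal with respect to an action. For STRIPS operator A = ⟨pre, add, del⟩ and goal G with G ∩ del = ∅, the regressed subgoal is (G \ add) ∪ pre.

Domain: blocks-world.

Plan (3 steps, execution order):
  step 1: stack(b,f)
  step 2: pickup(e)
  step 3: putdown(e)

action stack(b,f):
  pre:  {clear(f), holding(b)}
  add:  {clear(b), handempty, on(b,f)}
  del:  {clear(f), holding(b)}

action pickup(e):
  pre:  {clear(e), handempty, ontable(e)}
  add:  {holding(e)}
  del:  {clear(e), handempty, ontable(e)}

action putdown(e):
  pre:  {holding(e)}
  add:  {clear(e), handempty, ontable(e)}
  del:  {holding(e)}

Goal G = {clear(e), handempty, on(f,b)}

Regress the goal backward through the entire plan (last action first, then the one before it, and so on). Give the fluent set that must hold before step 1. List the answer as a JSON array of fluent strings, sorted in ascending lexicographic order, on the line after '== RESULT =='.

Regress step by step:
  through step 3 (putdown(e)): drop {clear(e), handempty}, keep {on(f,b)}, require {holding(e)}
    → {holding(e), on(f,b)}
  through step 2 (pickup(e)): drop {holding(e)}, keep {on(f,b)}, require {clear(e), handempty, ontable(e)}
    → {clear(e), handempty, on(f,b), ontable(e)}
  through step 1 (stack(b,f)): drop {handempty}, keep {clear(e), on(f,b), ontable(e)}, require {clear(f), holding(b)}
    → {clear(e), clear(f), holding(b), on(f,b), ontable(e)}

== RESULT ==
["clear(e)", "clear(f)", "holding(b)", "on(f,b)", "ontable(e)"]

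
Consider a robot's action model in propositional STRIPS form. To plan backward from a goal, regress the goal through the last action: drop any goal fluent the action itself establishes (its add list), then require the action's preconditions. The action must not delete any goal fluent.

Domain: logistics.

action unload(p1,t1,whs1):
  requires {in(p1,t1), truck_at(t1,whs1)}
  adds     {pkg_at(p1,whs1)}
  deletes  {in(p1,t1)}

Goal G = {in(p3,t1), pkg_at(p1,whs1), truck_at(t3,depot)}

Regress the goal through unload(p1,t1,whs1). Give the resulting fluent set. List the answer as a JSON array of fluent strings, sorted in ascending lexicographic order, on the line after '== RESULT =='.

Compute (G \ add) ∪ pre:
  G ∩ del = {}  (empty — regression defined)
  G \ add = {in(p3,t1), pkg_at(p1,whs1), truck_at(t3,depot)} \ {pkg_at(p1,whs1)} = {in(p3,t1), truck_at(t3,depot)}
  ∪ pre   = {in(p3,t1), truck_at(t3,depot)} ∪ {in(p1,t1), truck_at(t1,whs1)}
          = {in(p1,t1), in(p3,t1), truck_at(t1,whs1), truck_at(t3,depot)}

== RESULT ==
["in(p1,t1)", "in(p3,t1)", "truck_at(t1,whs1)", "truck_at(t3,depot)"]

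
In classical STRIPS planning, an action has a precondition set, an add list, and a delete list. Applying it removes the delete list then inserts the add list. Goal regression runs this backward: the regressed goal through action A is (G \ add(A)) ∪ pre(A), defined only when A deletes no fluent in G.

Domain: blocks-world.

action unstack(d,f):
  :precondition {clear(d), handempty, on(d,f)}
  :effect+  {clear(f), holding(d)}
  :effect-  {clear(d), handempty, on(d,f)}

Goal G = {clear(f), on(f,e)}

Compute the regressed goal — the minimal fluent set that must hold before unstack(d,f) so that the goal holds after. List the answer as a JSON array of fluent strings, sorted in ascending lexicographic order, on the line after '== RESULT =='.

Compute (G \ add) ∪ pre:
  G ∩ del = {}  (empty — regression defined)
  G \ add = {clear(f), on(f,e)} \ {clear(f), holding(d)} = {on(f,e)}
  ∪ pre   = {on(f,e)} ∪ {clear(d), handempty, on(d,f)}
          = {clear(d), handempty, on(d,f), on(f,e)}

== RESULT ==
["clear(d)", "handempty", "on(d,f)", "on(f,e)"]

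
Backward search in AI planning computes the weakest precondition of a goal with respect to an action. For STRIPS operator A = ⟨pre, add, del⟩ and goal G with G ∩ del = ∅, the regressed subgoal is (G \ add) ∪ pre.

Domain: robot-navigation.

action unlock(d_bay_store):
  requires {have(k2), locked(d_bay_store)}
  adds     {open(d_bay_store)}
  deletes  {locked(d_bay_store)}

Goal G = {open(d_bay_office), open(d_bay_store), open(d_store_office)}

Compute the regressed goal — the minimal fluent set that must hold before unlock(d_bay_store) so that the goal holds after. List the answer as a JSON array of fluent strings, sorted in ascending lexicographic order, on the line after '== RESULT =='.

Regress:
  G ∩ del = {}  (empty — regression defined)
  G \ add = {open(d_bay_office), open(d_bay_store), open(d_store_office)} \ {open(d_bay_store)} = {open(d_bay_office), open(d_store_office)}
  ∪ pre   = {open(d_bay_office), open(d_store_office)} ∪ {have(k2), locked(d_bay_store)}
          = {have(k2), locked(d_bay_store), open(d_bay_office), open(d_store_office)}

== RESULT ==
["have(k2)", "locked(d_bay_store)", "open(d_bay_office)", "open(d_store_office)"]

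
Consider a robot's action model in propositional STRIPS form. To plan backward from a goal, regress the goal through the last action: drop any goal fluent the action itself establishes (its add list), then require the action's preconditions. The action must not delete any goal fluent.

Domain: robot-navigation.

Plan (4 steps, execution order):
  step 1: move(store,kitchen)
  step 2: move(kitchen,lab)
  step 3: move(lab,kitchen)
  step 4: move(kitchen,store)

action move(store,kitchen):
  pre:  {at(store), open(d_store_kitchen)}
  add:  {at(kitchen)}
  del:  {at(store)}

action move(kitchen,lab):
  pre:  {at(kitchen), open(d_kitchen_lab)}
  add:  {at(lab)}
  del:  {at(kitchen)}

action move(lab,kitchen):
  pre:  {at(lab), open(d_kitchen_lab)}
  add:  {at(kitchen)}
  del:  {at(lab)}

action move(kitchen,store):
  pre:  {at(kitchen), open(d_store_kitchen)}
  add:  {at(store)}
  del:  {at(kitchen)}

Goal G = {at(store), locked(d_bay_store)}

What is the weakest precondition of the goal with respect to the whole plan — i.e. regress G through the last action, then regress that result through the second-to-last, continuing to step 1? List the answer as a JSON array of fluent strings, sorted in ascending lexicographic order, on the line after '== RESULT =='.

Regress step by step:
  through step 4 (move(kitchen,store)): drop {at(store)}, keep {locked(d_bay_store)}, require {at(kitchen), open(d_store_kitchen)}
    → {at(kitchen), locked(d_bay_store), open(d_store_kitchen)}
  through step 3 (move(lab,kitchen)): drop {at(kitchen)}, keep {locked(d_bay_store), open(d_store_kitchen)}, require {at(lab), open(d_kitchen_lab)}
    → {at(lab), locked(d_bay_store), open(d_kitchen_lab), open(d_store_kitchen)}
  through step 2 (move(kitchen,lab)): drop {at(lab)}, keep {locked(d_bay_store), open(d_kitchen_lab), open(d_store_kitchen)}, require {at(kitchen), open(d_kitchen_lab)}
    → {at(kitchen), locked(d_bay_store), open(d_kitchen_lab), open(d_store_kitchen)}
  through step 1 (move(store,kitchen)): drop {at(kitchen)}, keep {locked(d_bay_store), open(d_kitchen_lab), open(d_store_kitchen)}, require {at(store), open(d_store_kitchen)}
    → {at(store), locked(d_bay_store), open(d_kitchen_lab), open(d_store_kitchen)}

== RESULT ==
["at(store)", "locked(d_bay_store)", "open(d_kitchen_lab)", "open(d_store_kitchen)"]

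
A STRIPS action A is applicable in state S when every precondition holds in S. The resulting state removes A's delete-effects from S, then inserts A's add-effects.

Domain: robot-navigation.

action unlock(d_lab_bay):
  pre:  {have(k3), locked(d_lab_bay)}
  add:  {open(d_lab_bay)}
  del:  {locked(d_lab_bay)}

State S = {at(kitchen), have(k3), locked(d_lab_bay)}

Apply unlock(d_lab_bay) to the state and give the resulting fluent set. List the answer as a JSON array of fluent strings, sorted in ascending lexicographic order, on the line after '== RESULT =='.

Progress:
  pre ⊆ S: {have(k3), locked(d_lab_bay)} ⊆ S  — applicable
  S \ del = {at(kitchen), have(k3)}
  ∪ add   = {at(kitchen), have(k3), open(d_lab_bay)}

== RESULT ==
["at(kitchen)", "have(k3)", "open(d_lab_bay)"]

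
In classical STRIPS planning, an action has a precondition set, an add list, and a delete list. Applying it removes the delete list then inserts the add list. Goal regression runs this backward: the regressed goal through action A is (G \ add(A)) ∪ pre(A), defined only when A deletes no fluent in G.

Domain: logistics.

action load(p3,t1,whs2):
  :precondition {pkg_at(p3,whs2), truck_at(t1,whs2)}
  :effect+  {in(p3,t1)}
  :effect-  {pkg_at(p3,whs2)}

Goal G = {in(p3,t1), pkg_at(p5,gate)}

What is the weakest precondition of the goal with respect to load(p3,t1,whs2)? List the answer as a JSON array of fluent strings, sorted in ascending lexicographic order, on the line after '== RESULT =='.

Regress:
  G ∩ del = {}  (empty — regression defined)
  G \ add = {in(p3,t1), pkg_at(p5,gate)} \ {in(p3,t1)} = {pkg_at(p5,gate)}
  ∪ pre   = {pkg_at(p5,gate)} ∪ {pkg_at(p3,whs2), truck_at(t1,whs2)}
          = {pkg_at(p3,whs2), pkg_at(p5,gate), truck_at(t1,whs2)}

== RESULT ==
["pkg_at(p3,whs2)", "pkg_at(p5,gate)", "truck_at(t1,whs2)"]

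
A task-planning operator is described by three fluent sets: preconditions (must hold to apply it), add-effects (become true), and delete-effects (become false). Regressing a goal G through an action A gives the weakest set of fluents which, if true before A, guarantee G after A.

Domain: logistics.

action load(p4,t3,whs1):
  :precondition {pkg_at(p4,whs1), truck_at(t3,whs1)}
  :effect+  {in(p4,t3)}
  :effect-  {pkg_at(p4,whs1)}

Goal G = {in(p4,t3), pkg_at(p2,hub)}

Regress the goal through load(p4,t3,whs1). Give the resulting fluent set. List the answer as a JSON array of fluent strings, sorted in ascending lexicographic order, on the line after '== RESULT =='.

Regress:
  G ∩ del = {}  (empty — regression defined)
  G \ add = {in(p4,t3), pkg_at(p2,hub)} \ {in(p4,t3)} = {pkg_at(p2,hub)}
  ∪ pre   = {pkg_at(p2,hub)} ∪ {pkg_at(p4,whs1), truck_at(t3,whs1)}
          = {pkg_at(p2,hub), pkg_at(p4,whs1), truck_at(t3,whs1)}

== RESULT ==
["pkg_at(p2,hub)", "pkg_at(p4,whs1)", "truck_at(t3,whs1)"]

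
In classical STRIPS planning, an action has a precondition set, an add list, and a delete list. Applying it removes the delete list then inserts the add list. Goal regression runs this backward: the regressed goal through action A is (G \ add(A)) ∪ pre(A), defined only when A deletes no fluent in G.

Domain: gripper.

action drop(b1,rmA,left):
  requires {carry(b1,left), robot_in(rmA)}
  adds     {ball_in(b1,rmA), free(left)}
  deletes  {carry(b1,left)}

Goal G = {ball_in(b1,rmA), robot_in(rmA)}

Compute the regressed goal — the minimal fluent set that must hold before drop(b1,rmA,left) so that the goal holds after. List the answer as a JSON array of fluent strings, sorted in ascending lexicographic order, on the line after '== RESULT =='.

Regress:
  G ∩ del = {}  (empty — regression defined)
  G \ add = {ball_in(b1,rmA), robot_in(rmA)} \ {ball_in(b1,rmA), free(left)} = {robot_in(rmA)}
  ∪ pre   = {robot_in(rmA)} ∪ {carry(b1,left), robot_in(rmA)}
          = {carry(b1,left), robot_in(rmA)}

== RESULT ==
["carry(b1,left)", "robot_in(rmA)"]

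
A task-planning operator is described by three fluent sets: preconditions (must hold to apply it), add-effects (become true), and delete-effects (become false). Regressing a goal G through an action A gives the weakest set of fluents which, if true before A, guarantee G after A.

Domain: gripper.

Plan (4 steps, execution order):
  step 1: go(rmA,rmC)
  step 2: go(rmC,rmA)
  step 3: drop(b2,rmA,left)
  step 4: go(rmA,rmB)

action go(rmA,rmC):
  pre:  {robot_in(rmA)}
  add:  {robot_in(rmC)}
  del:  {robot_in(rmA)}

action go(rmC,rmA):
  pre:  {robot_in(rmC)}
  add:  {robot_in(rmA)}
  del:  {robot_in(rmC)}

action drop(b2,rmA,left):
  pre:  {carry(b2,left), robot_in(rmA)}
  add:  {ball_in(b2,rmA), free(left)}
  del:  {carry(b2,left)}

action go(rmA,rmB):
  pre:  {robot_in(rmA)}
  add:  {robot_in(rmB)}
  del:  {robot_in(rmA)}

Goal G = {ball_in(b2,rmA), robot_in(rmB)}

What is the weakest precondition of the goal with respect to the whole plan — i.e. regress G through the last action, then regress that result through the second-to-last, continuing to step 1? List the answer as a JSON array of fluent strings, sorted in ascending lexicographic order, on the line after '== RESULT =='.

Work backward from the goal:
  through step 4 (go(rmA,rmB)): drop {robot_in(rmB)}, keep {ball_in(b2,rmA)}, require {robot_in(rmA)}
    → {ball_in(b2,rmA), robot_in(rmA)}
  through step 3 (drop(b2,rmA,left)): drop {ball_in(b2,rmA)}, keep {robot_in(rmA)}, require {carry(b2,left), robot_in(rmA)}
    → {carry(b2,left), robot_in(rmA)}
  through step 2 (go(rmC,rmA)): drop {robot_in(rmA)}, keep {carry(b2,left)}, require {robot_in(rmC)}
    → {carry(b2,left), robot_in(rmC)}
  through step 1 (go(rmA,rmC)): drop {robot_in(rmC)}, keep {carry(b2,left)}, require {robot_in(rmA)}
    → {carry(b2,left), robot_in(rmA)}

== RESULT ==
["carry(b2,left)", "robot_in(rmA)"]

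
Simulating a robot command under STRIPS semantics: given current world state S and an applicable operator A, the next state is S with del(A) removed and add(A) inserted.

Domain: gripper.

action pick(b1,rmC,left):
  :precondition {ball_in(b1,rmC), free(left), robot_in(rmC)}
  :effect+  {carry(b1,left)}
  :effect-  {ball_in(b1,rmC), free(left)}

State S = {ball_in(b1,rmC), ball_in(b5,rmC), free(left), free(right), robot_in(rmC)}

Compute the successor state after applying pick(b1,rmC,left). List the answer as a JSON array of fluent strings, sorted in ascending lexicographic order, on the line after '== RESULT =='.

Progress:
  pre ⊆ S: {ball_in(b1,rmC), free(left), robot_in(rmC)} ⊆ S  — applicable
  S \ del = {ball_in(b5,rmC), free(right), robot_in(rmC)}
  ∪ add   = {ball_in(b5,rmC), carry(b1,left), free(right), robot_in(rmC)}

== RESULT ==
["ball_in(b5,rmC)", "carry(b1,left)", "free(right)", "robot_in(rmC)"]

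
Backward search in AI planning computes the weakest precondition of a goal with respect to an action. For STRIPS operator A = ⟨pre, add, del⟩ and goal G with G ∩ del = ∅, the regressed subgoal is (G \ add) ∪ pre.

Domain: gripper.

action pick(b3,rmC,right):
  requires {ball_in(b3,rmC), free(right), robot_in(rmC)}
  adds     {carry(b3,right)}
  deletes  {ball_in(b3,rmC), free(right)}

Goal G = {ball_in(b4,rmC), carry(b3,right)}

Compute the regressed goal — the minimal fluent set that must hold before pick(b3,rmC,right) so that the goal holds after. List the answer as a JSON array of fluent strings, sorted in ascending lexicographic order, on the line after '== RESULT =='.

Regress:
  G ∩ del = {}  (empty — regression defined)
  G \ add = {ball_in(b4,rmC), carry(b3,right)} \ {carry(b3,right)} = {ball_in(b4,rmC)}
  ∪ pre   = {ball_in(b4,rmC)} ∪ {ball_in(b3,rmC), free(right), robot_in(rmC)}
          = {ball_in(b3,rmC), ball_in(b4,rmC), free(right), robot_in(rmC)}

== RESULT ==
["ball_in(b3,rmC)", "ball_in(b4,rmC)", "free(right)", "robot_in(rmC)"]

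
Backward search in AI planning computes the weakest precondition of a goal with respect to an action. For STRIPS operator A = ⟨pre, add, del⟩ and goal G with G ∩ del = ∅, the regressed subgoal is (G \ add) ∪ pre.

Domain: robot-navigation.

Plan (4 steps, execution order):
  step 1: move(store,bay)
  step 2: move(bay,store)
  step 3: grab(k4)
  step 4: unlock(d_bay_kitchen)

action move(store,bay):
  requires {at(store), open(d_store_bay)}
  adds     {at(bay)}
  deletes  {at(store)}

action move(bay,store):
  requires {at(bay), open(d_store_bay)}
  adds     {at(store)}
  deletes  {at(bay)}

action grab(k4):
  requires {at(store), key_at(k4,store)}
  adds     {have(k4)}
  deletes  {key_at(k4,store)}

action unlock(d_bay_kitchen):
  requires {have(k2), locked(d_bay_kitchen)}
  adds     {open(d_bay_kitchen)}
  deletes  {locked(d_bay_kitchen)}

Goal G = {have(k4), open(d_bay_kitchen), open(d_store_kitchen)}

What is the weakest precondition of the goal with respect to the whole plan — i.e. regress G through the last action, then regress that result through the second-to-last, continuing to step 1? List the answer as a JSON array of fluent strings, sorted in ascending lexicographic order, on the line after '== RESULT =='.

Work backward from the goal:
  through step 4 (unlock(d_bay_kitchen)): drop {open(d_bay_kitchen)}, keep {have(k4), open(d_store_kitchen)}, require {have(k2), locked(d_bay_kitchen)}
    → {have(k2), have(k4), locked(d_bay_kitchen), open(d_store_kitchen)}
  through step 3 (grab(k4)): drop {have(k4)}, keep {have(k2), locked(d_bay_kitchen), open(d_store_kitchen)}, require {at(store), key_at(k4,store)}
    → {at(store), have(k2), key_at(k4,store), locked(d_bay_kitchen), open(d_store_kitchen)}
  through step 2 (move(bay,store)): drop {at(store)}, keep {have(k2), key_at(k4,store), locked(d_bay_kitchen), open(d_store_kitchen)}, require {at(bay), open(d_store_bay)}
    → {at(bay), have(k2), key_at(k4,store), locked(d_bay_kitchen), open(d_store_bay), open(d_store_kitchen)}
  through step 1 (move(store,bay)): drop {at(bay)}, keep {have(k2), key_at(k4,store), locked(d_bay_kitchen), open(d_store_bay), open(d_store_kitchen)}, require {at(store), open(d_store_bay)}
    → {at(store), have(k2), key_at(k4,store), locked(d_bay_kitchen), open(d_store_bay), open(d_store_kitchen)}

== RESULT ==
["at(store)", "have(k2)", "key_at(k4,store)", "locked(d_bay_kitchen)", "open(d_store_bay)", "open(d_store_kitchen)"]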